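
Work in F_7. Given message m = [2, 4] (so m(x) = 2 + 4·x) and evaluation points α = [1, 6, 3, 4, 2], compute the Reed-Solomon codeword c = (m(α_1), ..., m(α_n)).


c = [6, 5, 0, 4, 3]

Message polynomial: m(x) = 2 + 4·x (mod 7).
For each evaluation point α_i, compute m(α_i) mod 7:
  α_1 = 1: Horner steps 4 → 6, so m(1) = 6.
  α_2 = 6: Horner steps 4 → 5, so m(6) = 5.
  α_3 = 3: Horner steps 4 → 0, so m(3) = 0.
  α_4 = 4: Horner steps 4 → 4, so m(4) = 4.
  α_5 = 2: Horner steps 4 → 3, so m(2) = 3.
Codeword c = [6, 5, 0, 4, 3] ∈ F_7^5.


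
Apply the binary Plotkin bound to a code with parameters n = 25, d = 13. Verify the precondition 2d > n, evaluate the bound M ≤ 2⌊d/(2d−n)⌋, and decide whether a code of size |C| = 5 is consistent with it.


Plotkin bound M ≤ 26; given |C| = 5 ≤ bound (satisfied).

Check applicability: 2d = 26, n = 25.
2d − n = 1 > 0, so Plotkin applies.
Compute d/(2d−n) = 13/1 ≈ 13.0000.
⌊d/(2d−n)⌋ = 13.
Plotkin bound: M ≤ 2·13 = 26.
Given |C| = 5, check: satisfied.
This |C| is below the Plotkin bound.


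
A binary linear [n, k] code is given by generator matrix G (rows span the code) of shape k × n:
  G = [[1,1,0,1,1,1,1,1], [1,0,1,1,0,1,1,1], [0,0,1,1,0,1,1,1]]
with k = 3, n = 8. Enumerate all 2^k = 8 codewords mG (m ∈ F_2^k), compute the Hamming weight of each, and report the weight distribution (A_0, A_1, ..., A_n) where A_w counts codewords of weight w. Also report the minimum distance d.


Weight distribution: A_0 = 1, A_1 = 1, A_3 = 1, A_4 = 1, A_5 = 1, A_6 = 2, A_7 = 1. Minimum distance d = 1.

Enumerate all 2^3 = 8 messages m ∈ F_2^3.
For each, compute codeword c = mG in F_2^8, then tally its weight.
  m = 000 → c = 00000000, weight = 0.
  m = 100 → c = 11011111, weight = 7.
  m = 010 → c = 10110111, weight = 6.
  m = 110 → c = 01101000, weight = 3.
  m = 001 → c = 00110111, weight = 5.
  m = 101 → c = 11101000, weight = 4.
  m = 011 → c = 10000000, weight = 1.
  m = 111 → c = 01011111, weight = 6.
Tally weights:
  weight 0: 1 codewords.
  weight 1: 1 codewords.
  weight 3: 1 codewords.
  weight 4: 1 codewords.
  weight 5: 1 codewords.
  weight 6: 2 codewords.
  weight 7: 1 codewords.
Minimum distance d = smallest w > 0 with A_w > 0 = 1.
Sanity: Σ A_w = 8 = 2^3 = 8 ✓.


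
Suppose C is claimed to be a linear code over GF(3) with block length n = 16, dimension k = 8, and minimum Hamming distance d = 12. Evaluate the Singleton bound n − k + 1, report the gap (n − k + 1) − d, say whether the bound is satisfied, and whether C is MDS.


Singleton RHS = n − k + 1 = 9, slack = -3, bound violated (no such code; not MDS).

Singleton bound: d ≤ n − k + 1.
Here n = 16, k = 8, so n − k + 1 = 9.
Given d = 12, check d ≤ 9: NO.
Slack = (n − k + 1) − d = -3.
The slack is negative: d = 12 exceeds n − k + 1 = 9 by 3, so the Singleton bound is violated and no linear [16, 8, 12]_3 code can exist. In particular it is not MDS (MDS requires d = n − k + 1 exactly).
Description: the claimed parameters are [16, 8, 12]_3; such a code would be impossible (violates the Singleton bound).


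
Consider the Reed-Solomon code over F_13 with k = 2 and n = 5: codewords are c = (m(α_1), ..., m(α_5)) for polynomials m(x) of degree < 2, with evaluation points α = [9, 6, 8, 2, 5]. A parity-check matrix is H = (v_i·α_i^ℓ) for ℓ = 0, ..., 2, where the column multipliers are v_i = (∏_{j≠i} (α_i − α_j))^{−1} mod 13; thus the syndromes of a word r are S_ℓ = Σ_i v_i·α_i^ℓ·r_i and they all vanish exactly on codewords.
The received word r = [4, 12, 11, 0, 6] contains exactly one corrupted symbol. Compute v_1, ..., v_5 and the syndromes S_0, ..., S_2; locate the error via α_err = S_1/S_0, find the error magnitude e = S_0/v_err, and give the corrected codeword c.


S = (9, 5, 10), error at position 4, error magnitude e = 12, c = [4, 12, 11, 1, 6].

Step 1: column multipliers v_i = (∏_{j≠i}(α_i − α_j))^{−1} mod 13.
  i = 1 (α = 9): (9−6)(9−8)(9−2)(9−5) = 3·1·7·4 = 84 ≡ 6, so v_1 = 6^{−1} = 11 (mod 13).
  i = 2 (α = 6): (6−9)(6−8)(6−2)(6−5) = (−3)·(−2)·4·1 = 24 ≡ 11, so v_2 = 11^{−1} = 6 (mod 13).
  i = 3 (α = 8): (8−9)(8−6)(8−2)(8−5) = (−1)·2·6·3 = −36 ≡ 3, so v_3 = 3^{−1} = 9 (mod 13).
  i = 4 (α = 2): (2−9)(2−6)(2−8)(2−5) = (−7)·(−4)·(−6)·(−3) = 504 ≡ 10, so v_4 = 10^{−1} = 4 (mod 13).
  i = 5 (α = 5): (5−9)(5−6)(5−8)(5−2) = (−4)·(−1)·(−3)·3 = −36 ≡ 3, so v_5 = 3^{−1} = 9 (mod 13).
  v = [11, 6, 9, 4, 9].
Step 2: syndromes of r = [4, 12, 11, 0, 6] (all sums mod 13).
  S_0 = Σ v_i r_i = 11·4 + 6·12 + 9·11 + 4·0 + 9·6 = 269 ≡ 9.
  S_1 = Σ v_i α_i r_i = 11·9·4 + 6·6·12 + 9·8·11 + 4·2·0 + 9·5·6 = 1890 ≡ 5.
  α_i^2 mod 13 = [3, 10, 12, 4, 12].
  S_2 = Σ v_i α_i^2 r_i = 11·3·4 + 6·10·12 + 9·12·11 + 4·4·0 + 9·12·6 = 2688 ≡ 10.
  S = (9, 5, 10) ≠ 0, so r is not a codeword (an error is present).
Step 3: locate the error. For a single error e at position i, S_ℓ = v_i·e·α_i^ℓ, so α_err = S_1/S_0.
  S_0^{−1} = 9^{−1} = 3 (mod 13), so α_err = 5·3 = 15 ≡ 2 = α_4. Error position i = 4.
  Consistency check: S_2/S_1 = 10·8 = 80 ≡ 2 = α_err ✓ (single-error assumption holds).
Step 4: error magnitude e = S_0/v_4 = S_0·∏_{j≠4}(α_4 − α_j) = 9·10 = 90 ≡ 12 (mod 13).
Step 5: correct position 4: c_4 = r_4 − e = 0 − 12 ≡ 1 (mod 13). Hence c = [4, 12, 11, 1, 6].
  Check: interpolating c through the α_i gives m(x) = 2 + 6·x (degree < 2) with m(α_i) = c_i for every i, so c is indeed a codeword.


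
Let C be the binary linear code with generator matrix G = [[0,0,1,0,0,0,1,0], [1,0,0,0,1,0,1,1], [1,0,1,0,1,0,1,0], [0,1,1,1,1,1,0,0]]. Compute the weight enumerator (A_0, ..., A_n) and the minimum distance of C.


Weight distribution: A_0 = 1, A_2 = 4, A_4 = 3, A_5 = 6, A_7 = 2. Minimum distance d = 2.

Enumerate all 2^4 = 16 messages m ∈ F_2^4.
For each, compute codeword c = mG in F_2^8, then tally its weight.
  m = 0000 → c = 00000000, weight = 0.
  m = 1000 → c = 00100010, weight = 2.
  m = 0100 → c = 10001011, weight = 4.
  m = 1100 → c = 10101001, weight = 4.
  m = 0010 → c = 10101010, weight = 4.
  m = 1010 → c = 10001000, weight = 2.
  m = 0110 → c = 00100001, weight = 2.
  m = 1110 → c = 00000011, weight = 2.
  m = 0001 → c = 01111100, weight = 5.
  m = 1001 → c = 01011110, weight = 5.
  m = 0101 → c = 11110111, weight = 7.
  m = 1101 → c = 11010101, weight = 5.
  m = 0011 → c = 11010110, weight = 5.
  m = 1011 → c = 11110100, weight = 5.
  m = 0111 → c = 01011101, weight = 5.
  m = 1111 → c = 01111111, weight = 7.
Tally weights:
  weight 0: 1 codewords.
  weight 2: 4 codewords.
  weight 4: 3 codewords.
  weight 5: 6 codewords.
  weight 7: 2 codewords.
Minimum distance d = smallest w > 0 with A_w > 0 = 2.
Sanity: Σ A_w = 16 = 2^4 = 16 ✓.


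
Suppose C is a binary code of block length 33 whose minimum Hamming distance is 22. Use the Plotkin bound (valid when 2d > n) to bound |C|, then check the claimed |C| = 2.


Plotkin bound M ≤ 4; given |C| = 2 ≤ bound (satisfied).

Check applicability: 2d = 44, n = 33.
2d − n = 11 > 0, so Plotkin applies.
Compute d/(2d−n) = 22/11 ≈ 2.0000.
⌊d/(2d−n)⌋ = 2.
Plotkin bound: M ≤ 2·2 = 4.
Given |C| = 2, check: satisfied.
This |C| is below the Plotkin bound.


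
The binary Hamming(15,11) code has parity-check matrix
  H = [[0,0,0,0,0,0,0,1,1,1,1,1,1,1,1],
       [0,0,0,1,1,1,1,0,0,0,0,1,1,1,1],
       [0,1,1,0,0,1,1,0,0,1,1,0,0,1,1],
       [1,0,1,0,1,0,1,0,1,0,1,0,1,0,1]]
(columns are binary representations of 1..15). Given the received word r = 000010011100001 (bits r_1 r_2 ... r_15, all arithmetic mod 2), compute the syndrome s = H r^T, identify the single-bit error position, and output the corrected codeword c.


s = (0, 0, 0, 1)^T, error position = 1, corrected codeword c = 100010011100001

Compute s = H r^T mod 2 one row at a time:
  s_1 = 1 + 1 + 1 + 0 + 0 + 0 + 0 + 1 = 4 ≡ 0 (mod 2).
  s_2 = 0 + 1 + 0 + 0 + 0 + 0 + 0 + 1 = 2 ≡ 0 (mod 2).
  s_3 = 0 + 0 + 0 + 0 + 1 + 0 + 0 + 1 = 2 ≡ 0 (mod 2).
  s_4 = 0 + 0 + 1 + 0 + 1 + 0 + 0 + 1 = 3 ≡ 1 (mod 2).
s = (0, 0, 0, 1)^T — this equals column 1 of H (binary 0001), so error is at position 1.
Correct: flip bit 1 of r = 000010011100001 to get c = 100010011100001.


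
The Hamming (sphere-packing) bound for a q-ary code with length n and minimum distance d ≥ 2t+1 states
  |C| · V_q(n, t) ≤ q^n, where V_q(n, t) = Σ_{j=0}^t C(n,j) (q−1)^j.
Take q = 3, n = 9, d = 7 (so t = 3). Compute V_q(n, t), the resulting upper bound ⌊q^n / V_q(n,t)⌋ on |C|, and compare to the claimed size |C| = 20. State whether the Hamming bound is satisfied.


V_q(n, t) = 835, q^n = 19683, Hamming bound = 23, |C| = 20 ≤ bound (satisfied).

Step 1: Compute V_q(n, t) = Σ_{j=0}^3 C(n, j) (q−1)^j.
  j = 0: C(9,0)·(2)^0 = 1·1 = 1.
  j = 1: C(9,1)·(2)^1 = 9·2 = 18.
  j = 2: C(9,2)·(2)^2 = 36·4 = 144.
  j = 3: C(9,3)·(2)^3 = 84·8 = 672.
  V_q(n, t) = 1 + 18 + 144 + 672 = 835.
Step 2: q^n = 3^9 = 19683.
Step 3: Hamming bound ⌊q^n / V_q(n,t)⌋ = ⌊19683/835⌋ = 23.
Step 4: Compare |C| = 20 to 23: satisfied.
The claimed |C| lies below the Hamming bound.


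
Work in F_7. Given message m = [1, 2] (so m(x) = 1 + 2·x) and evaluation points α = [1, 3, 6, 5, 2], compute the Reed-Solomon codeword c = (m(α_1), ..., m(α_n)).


c = [3, 0, 6, 4, 5]

Message polynomial: m(x) = 1 + 2·x (mod 7).
For each evaluation point α_i, compute m(α_i) mod 7:
  α_1 = 1: Horner steps 2 → 3, so m(1) = 3.
  α_2 = 3: Horner steps 2 → 0, so m(3) = 0.
  α_3 = 6: Horner steps 2 → 6, so m(6) = 6.
  α_4 = 5: Horner steps 2 → 4, so m(5) = 4.
  α_5 = 2: Horner steps 2 → 5, so m(2) = 5.
Codeword c = [3, 0, 6, 4, 5] ∈ F_7^5.


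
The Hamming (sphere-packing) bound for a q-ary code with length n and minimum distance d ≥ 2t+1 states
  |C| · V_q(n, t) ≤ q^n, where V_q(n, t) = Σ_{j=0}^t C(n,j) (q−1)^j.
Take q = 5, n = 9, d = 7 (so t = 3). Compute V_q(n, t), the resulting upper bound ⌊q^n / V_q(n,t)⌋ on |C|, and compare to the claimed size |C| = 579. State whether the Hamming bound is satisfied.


V_q(n, t) = 5989, q^n = 1953125, Hamming bound = 326, |C| = 579 > bound (violated).

Step 1: Compute V_q(n, t) = Σ_{j=0}^3 C(n, j) (q−1)^j.
  j = 0: C(9,0)·(4)^0 = 1·1 = 1.
  j = 1: C(9,1)·(4)^1 = 9·4 = 36.
  j = 2: C(9,2)·(4)^2 = 36·16 = 576.
  j = 3: C(9,3)·(4)^3 = 84·64 = 5376.
  V_q(n, t) = 1 + 36 + 576 + 5376 = 5989.
Step 2: q^n = 5^9 = 1953125.
Step 3: Hamming bound ⌊q^n / V_q(n,t)⌋ = ⌊1953125/5989⌋ = 326.
Step 4: Compare |C| = 579 to 326: violated.
The claimed |C| lies above the Hamming bound, so no 5-ary code of length 9 with d ≥ 7 can have 579 codewords.


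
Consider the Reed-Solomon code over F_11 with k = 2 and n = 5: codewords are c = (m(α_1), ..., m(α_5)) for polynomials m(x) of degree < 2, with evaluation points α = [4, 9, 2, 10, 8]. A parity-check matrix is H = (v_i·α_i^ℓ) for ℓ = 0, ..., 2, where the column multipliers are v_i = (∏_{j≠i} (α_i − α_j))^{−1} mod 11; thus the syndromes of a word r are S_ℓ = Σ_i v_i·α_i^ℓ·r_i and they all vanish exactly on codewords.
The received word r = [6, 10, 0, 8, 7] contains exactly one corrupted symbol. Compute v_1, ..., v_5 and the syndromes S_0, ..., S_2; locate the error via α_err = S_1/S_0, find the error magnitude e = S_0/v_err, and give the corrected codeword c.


S = (9, 2, 9), error at position 4, error magnitude e = 6, c = [6, 10, 0, 2, 7].

Step 1: column multipliers v_i = (∏_{j≠i}(α_i − α_j))^{−1} mod 11.
  i = 1 (α = 4): (4−9)(4−2)(4−10)(4−8) = (−5)·2·(−6)·(−4) = −240 ≡ 2, so v_1 = 2^{−1} = 6 (mod 11).
  i = 2 (α = 9): (9−4)(9−2)(9−10)(9−8) = 5·7·(−1)·1 = −35 ≡ 9, so v_2 = 9^{−1} = 5 (mod 11).
  i = 3 (α = 2): (2−4)(2−9)(2−10)(2−8) = (−2)·(−7)·(−8)·(−6) = 672 ≡ 1, so v_3 = 1^{−1} = 1 (mod 11).
  i = 4 (α = 10): (10−4)(10−9)(10−2)(10−8) = 6·1·8·2 = 96 ≡ 8, so v_4 = 8^{−1} = 7 (mod 11).
  i = 5 (α = 8): (8−4)(8−9)(8−2)(8−10) = 4·(−1)·6·(−2) = 48 ≡ 4, so v_5 = 4^{−1} = 3 (mod 11).
  v = [6, 5, 1, 7, 3].
Step 2: syndromes of r = [6, 10, 0, 8, 7] (all sums mod 11).
  S_0 = Σ v_i r_i = 6·6 + 5·10 + 1·0 + 7·8 + 3·7 = 163 ≡ 9.
  S_1 = Σ v_i α_i r_i = 6·4·6 + 5·9·10 + 1·2·0 + 7·10·8 + 3·8·7 = 1322 ≡ 2.
  α_i^2 mod 11 = [5, 4, 4, 1, 9].
  S_2 = Σ v_i α_i^2 r_i = 6·5·6 + 5·4·10 + 1·4·0 + 7·1·8 + 3·9·7 = 625 ≡ 9.
  S = (9, 2, 9) ≠ 0, so r is not a codeword (an error is present).
Step 3: locate the error. For a single error e at position i, S_ℓ = v_i·e·α_i^ℓ, so α_err = S_1/S_0.
  S_0^{−1} = 9^{−1} = 5 (mod 11), so α_err = 2·5 = 10 ≡ 10 = α_4. Error position i = 4.
  Consistency check: S_2/S_1 = 9·6 = 54 ≡ 10 = α_err ✓ (single-error assumption holds).
Step 4: error magnitude e = S_0/v_4 = S_0·∏_{j≠4}(α_4 − α_j) = 9·8 = 72 ≡ 6 (mod 11).
Step 5: correct position 4: c_4 = r_4 − e = 8 − 6 ≡ 2 (mod 11). Hence c = [6, 10, 0, 2, 7].
  Check: interpolating c through the α_i gives m(x) = 5 + 3·x (degree < 2) with m(α_i) = c_i for every i, so c is indeed a codeword.


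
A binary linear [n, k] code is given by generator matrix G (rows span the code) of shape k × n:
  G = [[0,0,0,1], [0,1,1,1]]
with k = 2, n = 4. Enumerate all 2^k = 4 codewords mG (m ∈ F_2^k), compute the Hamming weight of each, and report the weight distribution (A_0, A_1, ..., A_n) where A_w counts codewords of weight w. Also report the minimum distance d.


Weight distribution: A_0 = 1, A_1 = 1, A_2 = 1, A_3 = 1. Minimum distance d = 1.

Enumerate all 2^2 = 4 messages m ∈ F_2^2.
For each, compute codeword c = mG in F_2^4, then tally its weight.
  m = 00 → c = 0000, weight = 0.
  m = 10 → c = 0001, weight = 1.
  m = 01 → c = 0111, weight = 3.
  m = 11 → c = 0110, weight = 2.
Tally weights:
  weight 0: 1 codewords.
  weight 1: 1 codewords.
  weight 2: 1 codewords.
  weight 3: 1 codewords.
Minimum distance d = smallest w > 0 with A_w > 0 = 1.
Sanity: Σ A_w = 4 = 2^2 = 4 ✓.


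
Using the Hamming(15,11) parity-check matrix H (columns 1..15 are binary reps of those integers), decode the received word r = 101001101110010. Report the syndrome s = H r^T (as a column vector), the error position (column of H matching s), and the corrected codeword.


s = (0, 1, 0, 1)^T, error position = 5, corrected codeword c = 101011101110010

Compute s = H r^T mod 2 one row at a time:
  s_1 = 0 + 1 + 1 + 1 + 0 + 0 + 1 + 0 = 4 ≡ 0 (mod 2).
  s_2 = 0 + 0 + 1 + 1 + 0 + 0 + 1 + 0 = 3 ≡ 1 (mod 2).
  s_3 = 0 + 1 + 1 + 1 + 1 + 1 + 1 + 0 = 6 ≡ 0 (mod 2).
  s_4 = 1 + 1 + 0 + 1 + 1 + 1 + 0 + 0 = 5 ≡ 1 (mod 2).
s = (0, 1, 0, 1)^T — this equals column 5 of H (binary 0101), so error is at position 5.
Correct: flip bit 5 of r = 101001101110010 to get c = 101011101110010.


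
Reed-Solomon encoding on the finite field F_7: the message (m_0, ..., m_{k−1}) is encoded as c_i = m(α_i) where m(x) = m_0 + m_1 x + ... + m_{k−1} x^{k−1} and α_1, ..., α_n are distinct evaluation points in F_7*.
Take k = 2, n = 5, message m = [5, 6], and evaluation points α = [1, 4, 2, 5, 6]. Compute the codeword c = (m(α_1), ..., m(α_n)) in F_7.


c = [4, 1, 3, 0, 6]

Message polynomial: m(x) = 5 + 6·x (mod 7).
For each evaluation point α_i, compute m(α_i) mod 7:
  α_1 = 1: Horner steps 6 → 4, so m(1) = 4.
  α_2 = 4: Horner steps 6 → 1, so m(4) = 1.
  α_3 = 2: Horner steps 6 → 3, so m(2) = 3.
  α_4 = 5: Horner steps 6 → 0, so m(5) = 0.
  α_5 = 6: Horner steps 6 → 6, so m(6) = 6.
Codeword c = [4, 1, 3, 0, 6] ∈ F_7^5.


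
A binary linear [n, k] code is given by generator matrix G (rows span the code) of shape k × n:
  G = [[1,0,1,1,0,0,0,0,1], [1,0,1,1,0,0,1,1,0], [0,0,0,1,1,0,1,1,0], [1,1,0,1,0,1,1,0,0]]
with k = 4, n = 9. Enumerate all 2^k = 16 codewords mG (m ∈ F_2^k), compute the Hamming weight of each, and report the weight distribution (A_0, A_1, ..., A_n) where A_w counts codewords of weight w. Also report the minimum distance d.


Weight distribution: A_0 = 1, A_3 = 3, A_4 = 3, A_5 = 4, A_6 = 4, A_7 = 1. Minimum distance d = 3.

Enumerate all 2^4 = 16 messages m ∈ F_2^4.
For each, compute codeword c = mG in F_2^9, then tally its weight.
  m = 0000 → c = 000000000, weight = 0.
  m = 1000 → c = 101100001, weight = 4.
  m = 0100 → c = 101100110, weight = 5.
  m = 1100 → c = 000000111, weight = 3.
  m = 0010 → c = 000110110, weight = 4.
  m = 1010 → c = 101010111, weight = 6.
  m = 0110 → c = 101010000, weight = 3.
  m = 1110 → c = 000110001, weight = 3.
  m = 0001 → c = 110101100, weight = 5.
  m = 1001 → c = 011001101, weight = 5.
  m = 0101 → c = 011001010, weight = 4.
  m = 1101 → c = 110101011, weight = 6.
  m = 0011 → c = 110011010, weight = 5.
  m = 1011 → c = 011111011, weight = 7.
  m = 0111 → c = 011111100, weight = 6.
  m = 1111 → c = 110011101, weight = 6.
Tally weights:
  weight 0: 1 codewords.
  weight 3: 3 codewords.
  weight 4: 3 codewords.
  weight 5: 4 codewords.
  weight 6: 4 codewords.
  weight 7: 1 codewords.
Minimum distance d = smallest w > 0 with A_w > 0 = 3.
Sanity: Σ A_w = 16 = 2^4 = 16 ✓.


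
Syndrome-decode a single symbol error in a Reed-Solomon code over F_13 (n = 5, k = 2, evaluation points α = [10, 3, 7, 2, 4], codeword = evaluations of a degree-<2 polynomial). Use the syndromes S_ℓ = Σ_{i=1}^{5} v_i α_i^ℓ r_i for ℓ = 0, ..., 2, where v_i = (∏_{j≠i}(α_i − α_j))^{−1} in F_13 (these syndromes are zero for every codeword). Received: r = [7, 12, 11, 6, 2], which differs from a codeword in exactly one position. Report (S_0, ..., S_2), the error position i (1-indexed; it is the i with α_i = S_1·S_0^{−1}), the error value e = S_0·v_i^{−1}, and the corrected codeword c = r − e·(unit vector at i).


S = (5, 10, 7), error at position 4, error magnitude e = 10, c = [7, 12, 11, 9, 2].

Step 1: column multipliers v_i = (∏_{j≠i}(α_i − α_j))^{−1} mod 13.
  i = 1 (α = 10): (10−3)(10−7)(10−2)(10−4) = 7·3·8·6 = 1008 ≡ 7, so v_1 = 7^{−1} = 2 (mod 13).
  i = 2 (α = 3): (3−10)(3−7)(3−2)(3−4) = (−7)·(−4)·1·(−1) = −28 ≡ 11, so v_2 = 11^{−1} = 6 (mod 13).
  i = 3 (α = 7): (7−10)(7−3)(7−2)(7−4) = (−3)·4·5·3 = −180 ≡ 2, so v_3 = 2^{−1} = 7 (mod 13).
  i = 4 (α = 2): (2−10)(2−3)(2−7)(2−4) = (−8)·(−1)·(−5)·(−2) = 80 ≡ 2, so v_4 = 2^{−1} = 7 (mod 13).
  i = 5 (α = 4): (4−10)(4−3)(4−7)(4−2) = (−6)·1·(−3)·2 = 36 ≡ 10, so v_5 = 10^{−1} = 4 (mod 13).
  v = [2, 6, 7, 7, 4].
Step 2: syndromes of r = [7, 12, 11, 6, 2] (all sums mod 13).
  S_0 = Σ v_i r_i = 2·7 + 6·12 + 7·11 + 7·6 + 4·2 = 213 ≡ 5.
  S_1 = Σ v_i α_i r_i = 2·10·7 + 6·3·12 + 7·7·11 + 7·2·6 + 4·4·2 = 1011 ≡ 10.
  α_i^2 mod 13 = [9, 9, 10, 4, 3].
  S_2 = Σ v_i α_i^2 r_i = 2·9·7 + 6·9·12 + 7·10·11 + 7·4·6 + 4·3·2 = 1736 ≡ 7.
  S = (5, 10, 7) ≠ 0, so r is not a codeword (an error is present).
Step 3: locate the error. For a single error e at position i, S_ℓ = v_i·e·α_i^ℓ, so α_err = S_1/S_0.
  S_0^{−1} = 5^{−1} = 8 (mod 13), so α_err = 10·8 = 80 ≡ 2 = α_4. Error position i = 4.
  Consistency check: S_2/S_1 = 7·4 = 28 ≡ 2 = α_err ✓ (single-error assumption holds).
Step 4: error magnitude e = S_0/v_4 = S_0·∏_{j≠4}(α_4 − α_j) = 5·2 = 10 ≡ 10 (mod 13).
Step 5: correct position 4: c_4 = r_4 − e = 6 − 10 ≡ 9 (mod 13). Hence c = [7, 12, 11, 9, 2].
  Check: interpolating c through the α_i gives m(x) = 3 + 3·x (degree < 2) with m(α_i) = c_i for every i, so c is indeed a codeword.


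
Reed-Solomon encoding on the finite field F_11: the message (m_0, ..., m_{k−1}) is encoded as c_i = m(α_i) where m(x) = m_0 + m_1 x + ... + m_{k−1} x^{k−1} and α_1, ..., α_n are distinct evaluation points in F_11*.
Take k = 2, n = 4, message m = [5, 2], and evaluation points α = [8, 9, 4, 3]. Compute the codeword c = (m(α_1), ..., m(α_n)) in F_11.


c = [10, 1, 2, 0]

Message polynomial: m(x) = 5 + 2·x (mod 11).
For each evaluation point α_i, compute m(α_i) mod 11:
  α_1 = 8: Horner steps 2 → 10, so m(8) = 10.
  α_2 = 9: Horner steps 2 → 1, so m(9) = 1.
  α_3 = 4: Horner steps 2 → 2, so m(4) = 2.
  α_4 = 3: Horner steps 2 → 0, so m(3) = 0.
Codeword c = [10, 1, 2, 0] ∈ F_11^4.


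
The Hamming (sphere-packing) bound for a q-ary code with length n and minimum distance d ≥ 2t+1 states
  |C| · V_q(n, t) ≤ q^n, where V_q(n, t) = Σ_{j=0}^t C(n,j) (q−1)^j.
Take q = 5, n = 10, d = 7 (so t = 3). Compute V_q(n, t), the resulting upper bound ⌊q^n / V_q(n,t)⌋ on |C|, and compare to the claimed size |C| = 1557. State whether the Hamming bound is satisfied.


V_q(n, t) = 8441, q^n = 9765625, Hamming bound = 1156, |C| = 1557 > bound (violated).

Step 1: Compute V_q(n, t) = Σ_{j=0}^3 C(n, j) (q−1)^j.
  j = 0: C(10,0)·(4)^0 = 1·1 = 1.
  j = 1: C(10,1)·(4)^1 = 10·4 = 40.
  j = 2: C(10,2)·(4)^2 = 45·16 = 720.
  j = 3: C(10,3)·(4)^3 = 120·64 = 7680.
  V_q(n, t) = 1 + 40 + 720 + 7680 = 8441.
Step 2: q^n = 5^10 = 9765625.
Step 3: Hamming bound ⌊q^n / V_q(n,t)⌋ = ⌊9765625/8441⌋ = 1156.
Step 4: Compare |C| = 1557 to 1156: violated.
The claimed |C| lies above the Hamming bound, so no 5-ary code of length 10 with d ≥ 7 can have 1557 codewords.


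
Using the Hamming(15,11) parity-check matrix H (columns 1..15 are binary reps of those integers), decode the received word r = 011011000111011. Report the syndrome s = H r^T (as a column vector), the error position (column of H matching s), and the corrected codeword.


s = (1, 1, 1, 0)^T, error position = 14, corrected codeword c = 011011000111001

Compute s = H r^T mod 2 one row at a time:
  s_1 = 0 + 0 + 1 + 1 + 1 + 0 + 1 + 1 = 5 ≡ 1 (mod 2).
  s_2 = 0 + 1 + 1 + 0 + 1 + 0 + 1 + 1 = 5 ≡ 1 (mod 2).
  s_3 = 1 + 1 + 1 + 0 + 1 + 1 + 1 + 1 = 7 ≡ 1 (mod 2).
  s_4 = 0 + 1 + 1 + 0 + 0 + 1 + 0 + 1 = 4 ≡ 0 (mod 2).
s = (1, 1, 1, 0)^T — this equals column 14 of H (binary 1110), so error is at position 14.
Correct: flip bit 14 of r = 011011000111011 to get c = 011011000111001.


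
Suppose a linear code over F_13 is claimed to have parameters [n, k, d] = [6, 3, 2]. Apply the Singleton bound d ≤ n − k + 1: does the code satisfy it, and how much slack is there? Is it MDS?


Singleton RHS = n − k + 1 = 4, slack = 2, bound satisfied, not MDS.

Singleton bound: d ≤ n − k + 1.
Here n = 6, k = 3, so n − k + 1 = 4.
Given d = 2, check d ≤ 4: YES.
Slack = (n − k + 1) − d = 2.
The code is NOT MDS (slack = 2 > 0).
Description: the claimed parameters are [6, 3, 2]_13; such a code would be non-MDS.


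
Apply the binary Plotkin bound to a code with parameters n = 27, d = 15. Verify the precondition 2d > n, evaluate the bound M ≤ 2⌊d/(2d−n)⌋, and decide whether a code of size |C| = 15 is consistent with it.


Plotkin bound M ≤ 10; given |C| = 15 > bound (violated).

Check applicability: 2d = 30, n = 27.
2d − n = 3 > 0, so Plotkin applies.
Compute d/(2d−n) = 15/3 ≈ 5.0000.
⌊d/(2d−n)⌋ = 5.
Plotkin bound: M ≤ 2·5 = 10.
Given |C| = 15, check: VIOLATED.
This |C| is above the Plotkin bound, so no binary code with n = 27, d = 15 and 15 codewords exists.


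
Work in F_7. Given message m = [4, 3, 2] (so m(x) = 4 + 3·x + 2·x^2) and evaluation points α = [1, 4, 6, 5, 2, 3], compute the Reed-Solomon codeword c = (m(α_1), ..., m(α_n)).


c = [2, 6, 3, 6, 4, 3]

Message polynomial: m(x) = 4 + 3·x + 2·x^2 (mod 7).
For each evaluation point α_i, compute m(α_i) mod 7:
  α_1 = 1: Horner steps 2 → 5 → 2, so m(1) = 2.
  α_2 = 4: Horner steps 2 → 4 → 6, so m(4) = 6.
  α_3 = 6: Horner steps 2 → 1 → 3, so m(6) = 3.
  α_4 = 5: Horner steps 2 → 6 → 6, so m(5) = 6.
  α_5 = 2: Horner steps 2 → 0 → 4, so m(2) = 4.
  α_6 = 3: Horner steps 2 → 2 → 3, so m(3) = 3.
Codeword c = [2, 6, 3, 6, 4, 3] ∈ F_7^6.


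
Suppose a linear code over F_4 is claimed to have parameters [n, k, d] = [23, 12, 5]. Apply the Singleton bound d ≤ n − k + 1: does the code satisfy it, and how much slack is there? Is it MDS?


Singleton RHS = n − k + 1 = 12, slack = 7, bound satisfied, not MDS.

Singleton bound: d ≤ n − k + 1.
Here n = 23, k = 12, so n − k + 1 = 12.
Given d = 5, check d ≤ 12: YES.
Slack = (n − k + 1) − d = 7.
The code is NOT MDS (slack = 7 > 0).
Description: the claimed parameters are [23, 12, 5]_4; such a code would be non-MDS.


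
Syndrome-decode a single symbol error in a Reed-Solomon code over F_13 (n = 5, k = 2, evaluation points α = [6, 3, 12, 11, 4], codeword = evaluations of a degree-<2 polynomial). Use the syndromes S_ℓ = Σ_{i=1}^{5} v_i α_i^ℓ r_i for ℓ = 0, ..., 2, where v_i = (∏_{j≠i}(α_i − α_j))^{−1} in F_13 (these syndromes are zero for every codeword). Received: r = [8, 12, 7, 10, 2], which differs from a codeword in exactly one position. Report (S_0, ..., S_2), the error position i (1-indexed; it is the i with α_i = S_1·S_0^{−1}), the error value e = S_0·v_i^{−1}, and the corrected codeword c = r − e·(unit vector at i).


S = (11, 2, 11), error at position 3, error magnitude e = 7, c = [8, 12, 0, 10, 2].

Step 1: column multipliers v_i = (∏_{j≠i}(α_i − α_j))^{−1} mod 13.
  i = 1 (α = 6): (6−3)(6−12)(6−11)(6−4) = 3·(−6)·(−5)·2 = 180 ≡ 11, so v_1 = 11^{−1} = 6 (mod 13).
  i = 2 (α = 3): (3−6)(3−12)(3−11)(3−4) = (−3)·(−9)·(−8)·(−1) = 216 ≡ 8, so v_2 = 8^{−1} = 5 (mod 13).
  i = 3 (α = 12): (12−6)(12−3)(12−11)(12−4) = 6·9·1·8 = 432 ≡ 3, so v_3 = 3^{−1} = 9 (mod 13).
  i = 4 (α = 11): (11−6)(11−3)(11−12)(11−4) = 5·8·(−1)·7 = −280 ≡ 6, so v_4 = 6^{−1} = 11 (mod 13).
  i = 5 (α = 4): (4−6)(4−3)(4−12)(4−11) = (−2)·1·(−8)·(−7) = −112 ≡ 5, so v_5 = 5^{−1} = 8 (mod 13).
  v = [6, 5, 9, 11, 8].
Step 2: syndromes of r = [8, 12, 7, 10, 2] (all sums mod 13).
  S_0 = Σ v_i r_i = 6·8 + 5·12 + 9·7 + 11·10 + 8·2 = 297 ≡ 11.
  S_1 = Σ v_i α_i r_i = 6·6·8 + 5·3·12 + 9·12·7 + 11·11·10 + 8·4·2 = 2498 ≡ 2.
  α_i^2 mod 13 = [10, 9, 1, 4, 3].
  S_2 = Σ v_i α_i^2 r_i = 6·10·8 + 5·9·12 + 9·1·7 + 11·4·10 + 8·3·2 = 1571 ≡ 11.
  S = (11, 2, 11) ≠ 0, so r is not a codeword (an error is present).
Step 3: locate the error. For a single error e at position i, S_ℓ = v_i·e·α_i^ℓ, so α_err = S_1/S_0.
  S_0^{−1} = 11^{−1} = 6 (mod 13), so α_err = 2·6 = 12 ≡ 12 = α_3. Error position i = 3.
  Consistency check: S_2/S_1 = 11·7 = 77 ≡ 12 = α_err ✓ (single-error assumption holds).
Step 4: error magnitude e = S_0/v_3 = S_0·∏_{j≠3}(α_3 − α_j) = 11·3 = 33 ≡ 7 (mod 13).
Step 5: correct position 3: c_3 = r_3 − e = 7 − 7 ≡ 0 (mod 13). Hence c = [8, 12, 0, 10, 2].
  Check: interpolating c through the α_i gives m(x) = 3 + 3·x (degree < 2) with m(α_i) = c_i for every i, so c is indeed a codeword.


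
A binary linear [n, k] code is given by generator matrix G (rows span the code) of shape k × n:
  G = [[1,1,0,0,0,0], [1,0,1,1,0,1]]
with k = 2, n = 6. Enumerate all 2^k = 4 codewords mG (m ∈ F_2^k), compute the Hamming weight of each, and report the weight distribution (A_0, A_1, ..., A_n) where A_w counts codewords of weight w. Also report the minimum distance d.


Weight distribution: A_0 = 1, A_2 = 1, A_4 = 2. Minimum distance d = 2.

Enumerate all 2^2 = 4 messages m ∈ F_2^2.
For each, compute codeword c = mG in F_2^6, then tally its weight.
  m = 00 → c = 000000, weight = 0.
  m = 10 → c = 110000, weight = 2.
  m = 01 → c = 101101, weight = 4.
  m = 11 → c = 011101, weight = 4.
Tally weights:
  weight 0: 1 codewords.
  weight 2: 1 codewords.
  weight 4: 2 codewords.
Minimum distance d = smallest w > 0 with A_w > 0 = 2.
Sanity: Σ A_w = 4 = 2^2 = 4 ✓.


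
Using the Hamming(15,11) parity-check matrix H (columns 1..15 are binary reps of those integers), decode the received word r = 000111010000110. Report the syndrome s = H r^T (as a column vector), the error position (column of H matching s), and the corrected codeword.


s = (1, 1, 0, 0)^T, error position = 12, corrected codeword c = 000111010001110

Compute s = H r^T mod 2 one row at a time:
  s_1 = 1 + 0 + 0 + 0 + 0 + 1 + 1 + 0 = 3 ≡ 1 (mod 2).
  s_2 = 1 + 1 + 1 + 0 + 0 + 1 + 1 + 0 = 5 ≡ 1 (mod 2).
  s_3 = 0 + 0 + 1 + 0 + 0 + 0 + 1 + 0 = 2 ≡ 0 (mod 2).
  s_4 = 0 + 0 + 1 + 0 + 0 + 0 + 1 + 0 = 2 ≡ 0 (mod 2).
s = (1, 1, 0, 0)^T — this equals column 12 of H (binary 1100), so error is at position 12.
Correct: flip bit 12 of r = 000111010000110 to get c = 000111010001110.


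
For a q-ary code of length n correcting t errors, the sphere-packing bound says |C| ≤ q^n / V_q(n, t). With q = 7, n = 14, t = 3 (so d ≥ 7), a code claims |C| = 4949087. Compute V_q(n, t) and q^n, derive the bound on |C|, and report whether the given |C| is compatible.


V_q(n, t) = 81985, q^n = 678223072849, Hamming bound = 8272526, |C| = 4949087 ≤ bound (satisfied).

Step 1: Compute V_q(n, t) = Σ_{j=0}^3 C(n, j) (q−1)^j.
  j = 0: C(14,0)·(6)^0 = 1·1 = 1.
  j = 1: C(14,1)·(6)^1 = 14·6 = 84.
  j = 2: C(14,2)·(6)^2 = 91·36 = 3276.
  j = 3: C(14,3)·(6)^3 = 364·216 = 78624.
  V_q(n, t) = 1 + 84 + 3276 + 78624 = 81985.
Step 2: q^n = 7^14 = 678223072849.
Step 3: Hamming bound ⌊q^n / V_q(n,t)⌋ = ⌊678223072849/81985⌋ = 8272526.
Step 4: Compare |C| = 4949087 to 8272526: satisfied.
The claimed |C| lies below the Hamming bound.


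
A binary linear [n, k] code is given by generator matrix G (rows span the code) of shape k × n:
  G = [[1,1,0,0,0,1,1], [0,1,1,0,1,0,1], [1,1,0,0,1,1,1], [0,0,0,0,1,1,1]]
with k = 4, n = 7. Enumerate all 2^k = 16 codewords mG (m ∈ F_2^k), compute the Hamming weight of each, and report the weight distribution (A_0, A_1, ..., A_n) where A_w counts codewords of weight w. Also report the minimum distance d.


Weight distribution: A_0 = 1, A_1 = 1, A_2 = 2, A_3 = 6, A_4 = 5, A_5 = 1. Minimum distance d = 1.

Enumerate all 2^4 = 16 messages m ∈ F_2^4.
For each, compute codeword c = mG in F_2^7, then tally its weight.
  m = 0000 → c = 0000000, weight = 0.
  m = 1000 → c = 1100011, weight = 4.
  m = 0100 → c = 0110101, weight = 4.
  m = 1100 → c = 1010110, weight = 4.
  m = 0010 → c = 1100111, weight = 5.
  m = 1010 → c = 0000100, weight = 1.
  m = 0110 → c = 1010010, weight = 3.
  m = 1110 → c = 0110001, weight = 3.
  m = 0001 → c = 0000111, weight = 3.
  m = 1001 → c = 1100100, weight = 3.
  m = 0101 → c = 0110010, weight = 3.
  m = 1101 → c = 1010001, weight = 3.
  m = 0011 → c = 1100000, weight = 2.
  m = 1011 → c = 0000011, weight = 2.
  m = 0111 → c = 1010101, weight = 4.
  m = 1111 → c = 0110110, weight = 4.
Tally weights:
  weight 0: 1 codewords.
  weight 1: 1 codewords.
  weight 2: 2 codewords.
  weight 3: 6 codewords.
  weight 4: 5 codewords.
  weight 5: 1 codewords.
Minimum distance d = smallest w > 0 with A_w > 0 = 1.
Sanity: Σ A_w = 16 = 2^4 = 16 ✓.


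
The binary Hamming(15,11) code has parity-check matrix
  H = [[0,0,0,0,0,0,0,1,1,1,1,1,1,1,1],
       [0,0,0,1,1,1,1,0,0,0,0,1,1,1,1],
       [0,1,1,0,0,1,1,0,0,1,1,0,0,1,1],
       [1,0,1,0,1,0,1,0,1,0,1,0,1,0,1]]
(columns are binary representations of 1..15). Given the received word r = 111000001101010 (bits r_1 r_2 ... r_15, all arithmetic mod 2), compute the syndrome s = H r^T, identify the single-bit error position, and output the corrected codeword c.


s = (0, 0, 0, 1)^T, error position = 1, corrected codeword c = 011000001101010

Compute s = H r^T mod 2 one row at a time:
  s_1 = 0 + 1 + 1 + 0 + 1 + 0 + 1 + 0 = 4 ≡ 0 (mod 2).
  s_2 = 0 + 0 + 0 + 0 + 1 + 0 + 1 + 0 = 2 ≡ 0 (mod 2).
  s_3 = 1 + 1 + 0 + 0 + 1 + 0 + 1 + 0 = 4 ≡ 0 (mod 2).
  s_4 = 1 + 1 + 0 + 0 + 1 + 0 + 0 + 0 = 3 ≡ 1 (mod 2).
s = (0, 0, 0, 1)^T — this equals column 1 of H (binary 0001), so error is at position 1.
Correct: flip bit 1 of r = 111000001101010 to get c = 011000001101010.


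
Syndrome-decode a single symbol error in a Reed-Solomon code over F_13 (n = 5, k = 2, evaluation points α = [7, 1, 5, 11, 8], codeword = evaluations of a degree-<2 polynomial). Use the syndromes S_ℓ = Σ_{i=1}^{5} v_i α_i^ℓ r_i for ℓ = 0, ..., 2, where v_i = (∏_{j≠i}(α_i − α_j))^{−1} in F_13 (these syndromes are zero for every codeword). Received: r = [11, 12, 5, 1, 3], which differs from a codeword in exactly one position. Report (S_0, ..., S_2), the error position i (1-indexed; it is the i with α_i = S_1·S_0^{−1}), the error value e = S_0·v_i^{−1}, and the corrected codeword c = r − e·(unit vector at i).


S = (9, 11, 12), error at position 1, error magnitude e = 3, c = [8, 12, 5, 1, 3].

Step 1: column multipliers v_i = (∏_{j≠i}(α_i − α_j))^{−1} mod 13.
  i = 1 (α = 7): (7−1)(7−5)(7−11)(7−8) = 6·2·(−4)·(−1) = 48 ≡ 9, so v_1 = 9^{−1} = 3 (mod 13).
  i = 2 (α = 1): (1−7)(1−5)(1−11)(1−8) = (−6)·(−4)·(−10)·(−7) = 1680 ≡ 3, so v_2 = 3^{−1} = 9 (mod 13).
  i = 3 (α = 5): (5−7)(5−1)(5−11)(5−8) = (−2)·4·(−6)·(−3) = −144 ≡ 12, so v_3 = 12^{−1} = 12 (mod 13).
  i = 4 (α = 11): (11−7)(11−1)(11−5)(11−8) = 4·10·6·3 = 720 ≡ 5, so v_4 = 5^{−1} = 8 (mod 13).
  i = 5 (α = 8): (8−7)(8−1)(8−5)(8−11) = 1·7·3·(−3) = −63 ≡ 2, so v_5 = 2^{−1} = 7 (mod 13).
  v = [3, 9, 12, 8, 7].
Step 2: syndromes of r = [11, 12, 5, 1, 3] (all sums mod 13).
  S_0 = Σ v_i r_i = 3·11 + 9·12 + 12·5 + 8·1 + 7·3 = 230 ≡ 9.
  S_1 = Σ v_i α_i r_i = 3·7·11 + 9·1·12 + 12·5·5 + 8·11·1 + 7·8·3 = 895 ≡ 11.
  α_i^2 mod 13 = [10, 1, 12, 4, 12].
  S_2 = Σ v_i α_i^2 r_i = 3·10·11 + 9·1·12 + 12·12·5 + 8·4·1 + 7·12·3 = 1442 ≡ 12.
  S = (9, 11, 12) ≠ 0, so r is not a codeword (an error is present).
Step 3: locate the error. For a single error e at position i, S_ℓ = v_i·e·α_i^ℓ, so α_err = S_1/S_0.
  S_0^{−1} = 9^{−1} = 3 (mod 13), so α_err = 11·3 = 33 ≡ 7 = α_1. Error position i = 1.
  Consistency check: S_2/S_1 = 12·6 = 72 ≡ 7 = α_err ✓ (single-error assumption holds).
Step 4: error magnitude e = S_0/v_1 = S_0·∏_{j≠1}(α_1 − α_j) = 9·9 = 81 ≡ 3 (mod 13).
Step 5: correct position 1: c_1 = r_1 − e = 11 − 3 ≡ 8 (mod 13). Hence c = [8, 12, 5, 1, 3].
  Check: interpolating c through the α_i gives m(x) = 4 + 8·x (degree < 2) with m(α_i) = c_i for every i, so c is indeed a codeword.


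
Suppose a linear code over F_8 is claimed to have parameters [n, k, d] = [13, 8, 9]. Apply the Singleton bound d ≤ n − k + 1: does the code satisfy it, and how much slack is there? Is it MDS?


Singleton RHS = n − k + 1 = 6, slack = -3, bound violated (no such code; not MDS).

Singleton bound: d ≤ n − k + 1.
Here n = 13, k = 8, so n − k + 1 = 6.
Given d = 9, check d ≤ 6: NO.
Slack = (n − k + 1) − d = -3.
The slack is negative: d = 9 exceeds n − k + 1 = 6 by 3, so the Singleton bound is violated and no linear [13, 8, 9]_8 code can exist. In particular it is not MDS (MDS requires d = n − k + 1 exactly).
Description: the claimed parameters are [13, 8, 9]_8; such a code would be impossible (violates the Singleton bound).


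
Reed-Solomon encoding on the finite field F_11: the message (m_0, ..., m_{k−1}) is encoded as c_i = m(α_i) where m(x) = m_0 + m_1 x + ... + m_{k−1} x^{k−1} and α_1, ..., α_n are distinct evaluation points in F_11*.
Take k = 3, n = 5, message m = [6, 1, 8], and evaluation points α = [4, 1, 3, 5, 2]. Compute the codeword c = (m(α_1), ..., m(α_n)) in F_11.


c = [6, 4, 4, 2, 7]

Message polynomial: m(x) = 6 + 1·x + 8·x^2 (mod 11).
For each evaluation point α_i, compute m(α_i) mod 11:
  α_1 = 4: Horner steps 8 → 0 → 6, so m(4) = 6.
  α_2 = 1: Horner steps 8 → 9 → 4, so m(1) = 4.
  α_3 = 3: Horner steps 8 → 3 → 4, so m(3) = 4.
  α_4 = 5: Horner steps 8 → 8 → 2, so m(5) = 2.
  α_5 = 2: Horner steps 8 → 6 → 7, so m(2) = 7.
Codeword c = [6, 4, 4, 2, 7] ∈ F_11^5.


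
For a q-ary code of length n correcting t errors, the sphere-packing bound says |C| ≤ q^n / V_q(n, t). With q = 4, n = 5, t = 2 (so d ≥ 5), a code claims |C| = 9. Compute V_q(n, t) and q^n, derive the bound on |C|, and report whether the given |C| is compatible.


V_q(n, t) = 106, q^n = 1024, Hamming bound = 9, |C| = 9 ≤ bound (satisfied).

Step 1: Compute V_q(n, t) = Σ_{j=0}^2 C(n, j) (q−1)^j.
  j = 0: C(5,0)·(3)^0 = 1·1 = 1.
  j = 1: C(5,1)·(3)^1 = 5·3 = 15.
  j = 2: C(5,2)·(3)^2 = 10·9 = 90.
  V_q(n, t) = 1 + 15 + 90 = 106.
Step 2: q^n = 4^5 = 1024.
Step 3: Hamming bound ⌊q^n / V_q(n,t)⌋ = ⌊1024/106⌋ = 9.
Step 4: Compare |C| = 9 to 9: satisfied.
The claimed |C| lies at the Hamming bound (tight).


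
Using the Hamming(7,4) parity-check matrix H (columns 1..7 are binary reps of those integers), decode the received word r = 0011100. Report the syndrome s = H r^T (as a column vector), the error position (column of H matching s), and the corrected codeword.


s = (0, 1, 0)^T, error position = 2, corrected codeword c = 0111100

Compute s = H r^T mod 2 one row at a time:
  s_1 = 1 + 1 + 0 + 0 = 2 ≡ 0 (mod 2).
  s_2 = 0 + 1 + 0 + 0 = 1 ≡ 1 (mod 2).
  s_3 = 0 + 1 + 1 + 0 = 2 ≡ 0 (mod 2).
s = (0, 1, 0)^T — this equals column 2 of H (binary 010), so error is at position 2.
Correct: flip bit 2 of r = 0011100 to get c = 0111100.


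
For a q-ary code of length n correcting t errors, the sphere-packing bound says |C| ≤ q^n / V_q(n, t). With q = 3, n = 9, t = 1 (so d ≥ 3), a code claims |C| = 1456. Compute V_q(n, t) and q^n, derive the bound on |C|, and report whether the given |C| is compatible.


V_q(n, t) = 19, q^n = 19683, Hamming bound = 1035, |C| = 1456 > bound (violated).

Step 1: Compute V_q(n, t) = Σ_{j=0}^1 C(n, j) (q−1)^j.
  j = 0: C(9,0)·(2)^0 = 1·1 = 1.
  j = 1: C(9,1)·(2)^1 = 9·2 = 18.
  V_q(n, t) = 1 + 18 = 19.
Step 2: q^n = 3^9 = 19683.
Step 3: Hamming bound ⌊q^n / V_q(n,t)⌋ = ⌊19683/19⌋ = 1035.
Step 4: Compare |C| = 1456 to 1035: violated.
The claimed |C| lies above the Hamming bound, so no 3-ary code of length 9 with d ≥ 3 can have 1456 codewords.


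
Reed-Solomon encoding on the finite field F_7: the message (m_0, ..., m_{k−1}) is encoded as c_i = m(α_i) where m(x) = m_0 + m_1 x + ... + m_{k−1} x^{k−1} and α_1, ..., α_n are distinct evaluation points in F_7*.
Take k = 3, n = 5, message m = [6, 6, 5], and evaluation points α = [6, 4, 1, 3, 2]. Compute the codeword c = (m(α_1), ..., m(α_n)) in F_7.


c = [5, 5, 3, 6, 3]

Message polynomial: m(x) = 6 + 6·x + 5·x^2 (mod 7).
For each evaluation point α_i, compute m(α_i) mod 7:
  α_1 = 6: Horner steps 5 → 1 → 5, so m(6) = 5.
  α_2 = 4: Horner steps 5 → 5 → 5, so m(4) = 5.
  α_3 = 1: Horner steps 5 → 4 → 3, so m(1) = 3.
  α_4 = 3: Horner steps 5 → 0 → 6, so m(3) = 6.
  α_5 = 2: Horner steps 5 → 2 → 3, so m(2) = 3.
Codeword c = [5, 5, 3, 6, 3] ∈ F_7^5.


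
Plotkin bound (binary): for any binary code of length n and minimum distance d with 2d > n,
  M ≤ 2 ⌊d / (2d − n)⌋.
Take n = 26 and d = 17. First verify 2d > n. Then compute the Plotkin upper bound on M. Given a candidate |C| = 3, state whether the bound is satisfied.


Plotkin bound M ≤ 4; given |C| = 3 ≤ bound (satisfied).

Check applicability: 2d = 34, n = 26.
2d − n = 8 > 0, so Plotkin applies.
Compute d/(2d−n) = 17/8 ≈ 2.1250.
⌊d/(2d−n)⌋ = 2.
Plotkin bound: M ≤ 2·2 = 4.
Given |C| = 3, check: satisfied.
This |C| is below the Plotkin bound.


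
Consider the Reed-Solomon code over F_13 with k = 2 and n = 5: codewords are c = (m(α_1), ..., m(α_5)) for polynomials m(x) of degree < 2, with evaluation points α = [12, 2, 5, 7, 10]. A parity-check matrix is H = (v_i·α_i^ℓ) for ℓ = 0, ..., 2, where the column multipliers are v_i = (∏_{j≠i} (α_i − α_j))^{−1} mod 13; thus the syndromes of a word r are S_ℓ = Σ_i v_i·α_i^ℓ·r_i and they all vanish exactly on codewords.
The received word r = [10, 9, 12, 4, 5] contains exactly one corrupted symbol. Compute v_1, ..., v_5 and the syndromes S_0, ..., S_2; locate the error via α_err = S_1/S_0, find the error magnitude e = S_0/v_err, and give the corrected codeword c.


S = (6, 12, 11), error at position 2, error magnitude e = 11, c = [10, 11, 12, 4, 5].

Step 1: column multipliers v_i = (∏_{j≠i}(α_i − α_j))^{−1} mod 13.
  i = 1 (α = 12): (12−2)(12−5)(12−7)(12−10) = 10·7·5·2 = 700 ≡ 11, so v_1 = 11^{−1} = 6 (mod 13).
  i = 2 (α = 2): (2−12)(2−5)(2−7)(2−10) = (−10)·(−3)·(−5)·(−8) = 1200 ≡ 4, so v_2 = 4^{−1} = 10 (mod 13).
  i = 3 (α = 5): (5−12)(5−2)(5−7)(5−10) = (−7)·3·(−2)·(−5) = −210 ≡ 11, so v_3 = 11^{−1} = 6 (mod 13).
  i = 4 (α = 7): (7−12)(7−2)(7−5)(7−10) = (−5)·5·2·(−3) = 150 ≡ 7, so v_4 = 7^{−1} = 2 (mod 13).
  i = 5 (α = 10): (10−12)(10−2)(10−5)(10−7) = (−2)·8·5·3 = −240 ≡ 7, so v_5 = 7^{−1} = 2 (mod 13).
  v = [6, 10, 6, 2, 2].
Step 2: syndromes of r = [10, 9, 12, 4, 5] (all sums mod 13).
  S_0 = Σ v_i r_i = 6·10 + 10·9 + 6·12 + 2·4 + 2·5 = 240 ≡ 6.
  S_1 = Σ v_i α_i r_i = 6·12·10 + 10·2·9 + 6·5·12 + 2·7·4 + 2·10·5 = 1416 ≡ 12.
  α_i^2 mod 13 = [1, 4, 12, 10, 9].
  S_2 = Σ v_i α_i^2 r_i = 6·1·10 + 10·4·9 + 6·12·12 + 2·10·4 + 2·9·5 = 1454 ≡ 11.
  S = (6, 12, 11) ≠ 0, so r is not a codeword (an error is present).
Step 3: locate the error. For a single error e at position i, S_ℓ = v_i·e·α_i^ℓ, so α_err = S_1/S_0.
  S_0^{−1} = 6^{−1} = 11 (mod 13), so α_err = 12·11 = 132 ≡ 2 = α_2. Error position i = 2.
  Consistency check: S_2/S_1 = 11·12 = 132 ≡ 2 = α_err ✓ (single-error assumption holds).
Step 4: error magnitude e = S_0/v_2 = S_0·∏_{j≠2}(α_2 − α_j) = 6·4 = 24 ≡ 11 (mod 13).
Step 5: correct position 2: c_2 = r_2 − e = 9 − 11 ≡ 11 (mod 13). Hence c = [10, 11, 12, 4, 5].
  Check: interpolating c through the α_i gives m(x) = 6 + 9·x (degree < 2) with m(α_i) = c_i for every i, so c is indeed a codeword.
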